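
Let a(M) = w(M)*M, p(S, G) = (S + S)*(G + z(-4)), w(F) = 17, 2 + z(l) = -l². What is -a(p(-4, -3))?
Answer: -2856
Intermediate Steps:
z(l) = -2 - l²
p(S, G) = 2*S*(-18 + G) (p(S, G) = (S + S)*(G + (-2 - 1*(-4)²)) = (2*S)*(G + (-2 - 1*16)) = (2*S)*(G + (-2 - 16)) = (2*S)*(G - 18) = (2*S)*(-18 + G) = 2*S*(-18 + G))
a(M) = 17*M
-a(p(-4, -3)) = -17*2*(-4)*(-18 - 3) = -17*2*(-4)*(-21) = -17*168 = -1*2856 = -2856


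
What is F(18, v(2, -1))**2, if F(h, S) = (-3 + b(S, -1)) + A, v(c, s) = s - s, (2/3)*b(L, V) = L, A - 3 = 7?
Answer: 49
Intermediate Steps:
A = 10 (A = 3 + 7 = 10)
b(L, V) = 3*L/2
v(c, s) = 0
F(h, S) = 7 + 3*S/2 (F(h, S) = (-3 + 3*S/2) + 10 = 7 + 3*S/2)
F(18, v(2, -1))**2 = (7 + (3/2)*0)**2 = (7 + 0)**2 = 7**2 = 49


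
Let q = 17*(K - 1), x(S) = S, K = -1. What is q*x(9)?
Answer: -306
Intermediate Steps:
q = -34 (q = 17*(-1 - 1) = 17*(-2) = -34)
q*x(9) = -34*9 = -306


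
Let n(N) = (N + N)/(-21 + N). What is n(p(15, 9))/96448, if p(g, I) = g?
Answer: -5/96448 ≈ -5.1841e-5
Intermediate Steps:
n(N) = 2*N/(-21 + N) (n(N) = (2*N)/(-21 + N) = 2*N/(-21 + N))
n(p(15, 9))/96448 = (2*15/(-21 + 15))/96448 = (2*15/(-6))*(1/96448) = (2*15*(-⅙))*(1/96448) = -5*1/96448 = -5/96448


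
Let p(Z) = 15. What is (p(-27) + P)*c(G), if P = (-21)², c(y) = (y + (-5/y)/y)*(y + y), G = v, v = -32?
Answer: 1868061/2 ≈ 9.3403e+5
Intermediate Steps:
G = -32
c(y) = 2*y*(y - 5/y²) (c(y) = (y - 5/y²)*(2*y) = 2*y*(y - 5/y²))
P = 441
(p(-27) + P)*c(G) = (15 + 441)*(2*(-5 + (-32)³)/(-32)) = 456*(2*(-1/32)*(-5 - 32768)) = 456*(2*(-1/32)*(-32773)) = 456*(32773/16) = 1868061/2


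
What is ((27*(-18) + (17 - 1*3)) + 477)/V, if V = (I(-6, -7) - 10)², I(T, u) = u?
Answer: 5/289 ≈ 0.017301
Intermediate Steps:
V = 289 (V = (-7 - 10)² = (-17)² = 289)
((27*(-18) + (17 - 1*3)) + 477)/V = ((27*(-18) + (17 - 1*3)) + 477)/289 = ((-486 + (17 - 3)) + 477)*(1/289) = ((-486 + 14) + 477)*(1/289) = (-472 + 477)*(1/289) = 5*(1/289) = 5/289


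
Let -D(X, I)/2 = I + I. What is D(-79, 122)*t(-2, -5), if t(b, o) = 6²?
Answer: -17568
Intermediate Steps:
D(X, I) = -4*I (D(X, I) = -2*(I + I) = -4*I)
t(b, o) = 36
D(-79, 122)*t(-2, -5) = -4*122*36 = -488*36 = -17568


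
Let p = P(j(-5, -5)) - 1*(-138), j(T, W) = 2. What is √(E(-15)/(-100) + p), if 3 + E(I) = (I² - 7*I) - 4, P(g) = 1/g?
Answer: 9*√167/10 ≈ 11.631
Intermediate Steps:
E(I) = -7 + I² - 7*I (E(I) = -3 + ((I² - 7*I) - 4) = -3 + (-4 + I² - 7*I) = -7 + I² - 7*I)
p = 277/2 (p = 1/2 - 1*(-138) = ½ + 138 = 277/2 ≈ 138.50)
√(E(-15)/(-100) + p) = √((-7 + (-15)² - 7*(-15))/(-100) + 277/2) = √((-7 + 225 + 105)*(-1/100) + 277/2) = √(323*(-1/100) + 277/2) = √(-323/100 + 277/2) = √(13527/100) = 9*√167/10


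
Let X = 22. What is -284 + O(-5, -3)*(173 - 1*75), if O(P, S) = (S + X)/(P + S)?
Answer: -2067/4 ≈ -516.75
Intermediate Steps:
O(P, S) = (22 + S)/(P + S) (O(P, S) = (S + 22)/(P + S) = (22 + S)/(P + S))
-284 + O(-5, -3)*(173 - 1*75) = -284 + ((22 - 3)/(-5 - 3))*(173 - 1*75) = -284 + (19/(-8))*(173 - 75) = -284 - ⅛*19*98 = -284 - 19/8*98 = -284 - 931/4 = -2067/4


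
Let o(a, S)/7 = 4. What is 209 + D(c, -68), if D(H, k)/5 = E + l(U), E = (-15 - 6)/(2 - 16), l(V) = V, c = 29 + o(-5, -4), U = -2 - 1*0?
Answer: 413/2 ≈ 206.50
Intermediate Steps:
U = -2 (U = -2 + 0 = -2)
o(a, S) = 28 (o(a, S) = 7*4 = 28)
c = 57 (c = 29 + 28 = 57)
E = 3/2 (E = -21/(-14) = -21*(-1/14) = 3/2 ≈ 1.5000)
D(H, k) = -5/2 (D(H, k) = 5*(3/2 - 2) = 5*(-1/2) = -5/2)
209 + D(c, -68) = 209 - 5/2 = 413/2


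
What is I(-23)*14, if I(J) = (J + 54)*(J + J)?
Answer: -19964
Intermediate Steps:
I(J) = 2*J*(54 + J) (I(J) = (54 + J)*(2*J) = 2*J*(54 + J))
I(-23)*14 = (2*(-23)*(54 - 23))*14 = (2*(-23)*31)*14 = -1426*14 = -19964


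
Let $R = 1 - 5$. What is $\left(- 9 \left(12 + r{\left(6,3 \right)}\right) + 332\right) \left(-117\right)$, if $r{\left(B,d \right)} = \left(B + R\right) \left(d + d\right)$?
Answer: $-13572$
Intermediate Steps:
$R = -4$ ($R = 1 - 5 = -4$)
$r{\left(B,d \right)} = 2 d \left(-4 + B\right)$ ($r{\left(B,d \right)} = \left(B - 4\right) \left(d + d\right) = \left(-4 + B\right) 2 d = 2 d \left(-4 + B\right)$)
$\left(- 9 \left(12 + r{\left(6,3 \right)}\right) + 332\right) \left(-117\right) = \left(- 9 \left(12 + 2 \cdot 3 \left(-4 + 6\right)\right) + 332\right) \left(-117\right) = \left(- 9 \left(12 + 2 \cdot 3 \cdot 2\right) + 332\right) \left(-117\right) = \left(- 9 \left(12 + 12\right) + 332\right) \left(-117\right) = \left(\left(-9\right) 24 + 332\right) \left(-117\right) = \left(-216 + 332\right) \left(-117\right) = 116 \left(-117\right) = -13572$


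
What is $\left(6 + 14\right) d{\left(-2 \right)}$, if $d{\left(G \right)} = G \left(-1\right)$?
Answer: $40$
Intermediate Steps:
$d{\left(G \right)} = - G$
$\left(6 + 14\right) d{\left(-2 \right)} = \left(6 + 14\right) \left(\left(-1\right) \left(-2\right)\right) = 20 \cdot 2 = 40$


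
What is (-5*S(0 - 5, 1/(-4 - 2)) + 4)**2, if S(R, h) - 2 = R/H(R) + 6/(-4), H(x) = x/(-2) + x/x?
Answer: 14641/196 ≈ 74.699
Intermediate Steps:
H(x) = 1 - x/2 (H(x) = x*(-1/2) + 1 = -x/2 + 1 = 1 - x/2)
S(R, h) = 1/2 + R/(1 - R/2) (S(R, h) = 2 + (R/(1 - R/2) + 6/(-4)) = 2 + (R/(1 - R/2) + 6*(-1/4)) = 2 + (R/(1 - R/2) - 3/2) = 2 + (-3/2 + R/(1 - R/2)) = 1/2 + R/(1 - R/2))
(-5*S(0 - 5, 1/(-4 - 2)) + 4)**2 = (-5*(-2 - 3*(0 - 5))/(2*(-2 + (0 - 5))) + 4)**2 = (-5*(-2 - 3*(-5))/(2*(-2 - 5)) + 4)**2 = (-5*(-2 + 15)/(2*(-7)) + 4)**2 = (-5*(-1)*13/(2*7) + 4)**2 = (-5*(-13/14) + 4)**2 = (65/14 + 4)**2 = (121/14)**2 = 14641/196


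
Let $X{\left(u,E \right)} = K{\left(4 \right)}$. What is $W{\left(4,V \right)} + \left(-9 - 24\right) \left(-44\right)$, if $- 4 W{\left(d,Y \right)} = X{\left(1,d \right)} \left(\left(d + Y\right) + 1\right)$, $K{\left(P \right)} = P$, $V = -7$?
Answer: $1454$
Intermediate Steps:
$X{\left(u,E \right)} = 4$
$W{\left(d,Y \right)} = -1 - Y - d$ ($W{\left(d,Y \right)} = - \frac{4 \left(\left(d + Y\right) + 1\right)}{4} = - \frac{4 \left(\left(Y + d\right) + 1\right)}{4} = - \frac{4 \left(1 + Y + d\right)}{4} = - \frac{4 + 4 Y + 4 d}{4} = -1 - Y - d$)
$W{\left(4,V \right)} + \left(-9 - 24\right) \left(-44\right) = \left(-1 - -7 - 4\right) + \left(-9 - 24\right) \left(-44\right) = \left(-1 + 7 - 4\right) + \left(-9 - 24\right) \left(-44\right) = 2 - -1452 = 2 + 1452 = 1454$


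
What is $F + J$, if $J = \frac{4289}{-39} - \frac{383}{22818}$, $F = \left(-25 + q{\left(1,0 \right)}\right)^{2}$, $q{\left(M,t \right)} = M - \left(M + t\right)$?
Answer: $\frac{152769137}{296634} \approx 515.01$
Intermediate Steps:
$q{\left(M,t \right)} = - t$ ($q{\left(M,t \right)} = M - \left(M + t\right) = - t$)
$F = 625$ ($F = \left(-25 - 0\right)^{2} = \left(-25 + 0\right)^{2} = \left(-25\right)^{2} = 625$)
$J = - \frac{32627113}{296634}$ ($J = 4289 \left(- \frac{1}{39}\right) - \frac{383}{22818} = - \frac{4289}{39} - \frac{383}{22818} = - \frac{32627113}{296634} \approx -109.99$)
$F + J = 625 - \frac{32627113}{296634} = \frac{152769137}{296634}$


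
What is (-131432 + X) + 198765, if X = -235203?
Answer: -167870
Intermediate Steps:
(-131432 + X) + 198765 = (-131432 - 235203) + 198765 = -366635 + 198765 = -167870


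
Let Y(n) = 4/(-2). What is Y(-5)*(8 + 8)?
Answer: -32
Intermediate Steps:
Y(n) = -2 (Y(n) = 4*(-1/2) = -2)
Y(-5)*(8 + 8) = -2*(8 + 8) = -2*16 = -32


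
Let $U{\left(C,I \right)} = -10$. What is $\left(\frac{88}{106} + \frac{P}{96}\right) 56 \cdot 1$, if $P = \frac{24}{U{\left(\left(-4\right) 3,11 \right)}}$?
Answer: $\frac{11949}{265} \approx 45.091$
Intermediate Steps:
$P = - \frac{12}{5}$ ($P = \frac{24}{-10} = 24 \left(- \frac{1}{10}\right) = - \frac{12}{5} \approx -2.4$)
$\left(\frac{88}{106} + \frac{P}{96}\right) 56 \cdot 1 = \left(\frac{88}{106} - \frac{12}{5 \cdot 96}\right) 56 \cdot 1 = \left(88 \cdot \frac{1}{106} - \frac{1}{40}\right) 56 \cdot 1 = \left(\frac{44}{53} - \frac{1}{40}\right) 56 \cdot 1 = \frac{1707}{2120} \cdot 56 \cdot 1 = \frac{11949}{265} \cdot 1 = \frac{11949}{265}$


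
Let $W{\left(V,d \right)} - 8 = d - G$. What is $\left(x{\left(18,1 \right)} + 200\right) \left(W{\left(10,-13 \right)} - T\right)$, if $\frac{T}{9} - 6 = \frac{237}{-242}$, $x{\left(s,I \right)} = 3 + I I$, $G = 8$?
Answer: $- \frac{1436262}{121} \approx -11870.0$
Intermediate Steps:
$x{\left(s,I \right)} = 3 + I^{2}$
$W{\left(V,d \right)} = d$ ($W{\left(V,d \right)} = 8 + \left(d - 8\right) = 8 + \left(-8 + d\right) = d$)
$T = \frac{10935}{242}$ ($T = 54 + 9 \frac{237}{-242} = 54 + 9 \cdot 237 \left(- \frac{1}{242}\right) = 54 + 9 \left(- \frac{237}{242}\right) = 54 - \frac{2133}{242} = \frac{10935}{242} \approx 45.186$)
$\left(x{\left(18,1 \right)} + 200\right) \left(W{\left(10,-13 \right)} - T\right) = \left(\left(3 + 1^{2}\right) + 200\right) \left(-13 - \frac{10935}{242}\right) = \left(\left(3 + 1\right) + 200\right) \left(-13 - \frac{10935}{242}\right) = \left(4 + 200\right) \left(- \frac{14081}{242}\right) = 204 \left(- \frac{14081}{242}\right) = - \frac{1436262}{121}$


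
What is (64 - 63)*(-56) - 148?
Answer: -204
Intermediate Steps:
(64 - 63)*(-56) - 148 = 1*(-56) - 148 = -56 - 148 = -204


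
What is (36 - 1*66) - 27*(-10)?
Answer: 240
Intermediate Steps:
(36 - 1*66) - 27*(-10) = (36 - 66) + 270 = -30 + 270 = 240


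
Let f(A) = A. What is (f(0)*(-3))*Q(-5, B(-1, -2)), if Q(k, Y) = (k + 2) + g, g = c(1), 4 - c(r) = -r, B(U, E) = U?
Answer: 0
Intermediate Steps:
c(r) = 4 + r (c(r) = 4 - (-1)*r = 4 + r)
g = 5 (g = 4 + 1 = 5)
Q(k, Y) = 7 + k (Q(k, Y) = (k + 2) + 5 = (2 + k) + 5 = 7 + k)
(f(0)*(-3))*Q(-5, B(-1, -2)) = (0*(-3))*(7 - 5) = 0*2 = 0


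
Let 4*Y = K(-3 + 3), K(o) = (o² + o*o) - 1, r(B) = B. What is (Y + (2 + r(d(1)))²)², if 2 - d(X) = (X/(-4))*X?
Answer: 81225/256 ≈ 317.29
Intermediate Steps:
d(X) = 2 + X²/4 (d(X) = 2 - X/(-4)*X = 2 - X*(-¼)*X = 2 - (-X/4)*X = 2 - (-1)*X²/4 = 2 + X²/4)
K(o) = -1 + 2*o² (K(o) = (o² + o²) - 1 = 2*o² - 1 = -1 + 2*o²)
Y = -¼ (Y = (-1 + 2*(-3 + 3)²)/4 = (-1 + 2*0²)/4 = (-1 + 2*0)/4 = (-1 + 0)/4 = (¼)*(-1) = -¼ ≈ -0.25000)
(Y + (2 + r(d(1)))²)² = (-¼ + (2 + (2 + (¼)*1²))²)² = (-¼ + (2 + (2 + (¼)*1))²)² = (-¼ + (2 + (2 + ¼))²)² = (-¼ + (2 + 9/4)²)² = (-¼ + (17/4)²)² = (-¼ + 289/16)² = (285/16)² = 81225/256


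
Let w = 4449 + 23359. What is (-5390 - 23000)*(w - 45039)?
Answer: 489188090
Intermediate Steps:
w = 27808
(-5390 - 23000)*(w - 45039) = (-5390 - 23000)*(27808 - 45039) = -28390*(-17231) = 489188090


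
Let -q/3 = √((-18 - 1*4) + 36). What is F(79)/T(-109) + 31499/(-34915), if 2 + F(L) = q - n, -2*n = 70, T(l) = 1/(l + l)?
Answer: -251210009/34915 + 654*√14 ≈ -4747.9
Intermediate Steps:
T(l) = 1/(2*l)
n = -35 (n = -½*70 = -35)
q = -3*√14 (q = -3*√((-18 - 1*4) + 36) = -3*√((-18 - 4) + 36) = -3*√(-22 + 36) = -3*√14 ≈ -11.225)
F(L) = 33 - 3*√14 (F(L) = -2 + (-3*√14 - 1*(-35)) = -2 + (-3*√14 + 35) = -2 + (35 - 3*√14) = 33 - 3*√14)
F(79)/T(-109) + 31499/(-34915) = (33 - 3*√14)/(((½)/(-109))) + 31499/(-34915) = (33 - 3*√14)/(((½)*(-1/109))) + 31499*(-1/34915) = (33 - 3*√14)/(-1/218) - 31499/34915 = (33 - 3*√14)*(-218) - 31499/34915 = (-7194 + 654*√14) - 31499/34915 = -251210009/34915 + 654*√14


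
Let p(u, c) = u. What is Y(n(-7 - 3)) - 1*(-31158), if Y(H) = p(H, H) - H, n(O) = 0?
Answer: 31158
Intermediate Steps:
Y(H) = 0 (Y(H) = H - H = 0)
Y(n(-7 - 3)) - 1*(-31158) = 0 - 1*(-31158) = 0 + 31158 = 31158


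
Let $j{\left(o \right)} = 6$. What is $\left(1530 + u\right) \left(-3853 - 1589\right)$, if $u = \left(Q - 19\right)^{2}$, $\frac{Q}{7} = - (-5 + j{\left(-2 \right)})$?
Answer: $-12005052$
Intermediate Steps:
$Q = -7$ ($Q = 7 \left(- (-5 + 6)\right) = 7 \left(\left(-1\right) 1\right) = 7 \left(-1\right) = -7$)
$u = 676$ ($u = \left(-7 - 19\right)^{2} = \left(-26\right)^{2} = 676$)
$\left(1530 + u\right) \left(-3853 - 1589\right) = \left(1530 + 676\right) \left(-3853 - 1589\right) = 2206 \left(-3853 - 1589\right) = 2206 \left(-5442\right) = -12005052$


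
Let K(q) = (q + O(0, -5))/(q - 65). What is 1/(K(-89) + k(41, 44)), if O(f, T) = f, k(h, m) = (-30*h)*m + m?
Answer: -154/8327615 ≈ -1.8493e-5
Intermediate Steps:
k(h, m) = m - 30*h*m (k(h, m) = -30*h*m + m = m - 30*h*m)
K(q) = q/(-65 + q) (K(q) = (q + 0)/(q - 65) = q/(-65 + q))
1/(K(-89) + k(41, 44)) = 1/(-89/(-65 - 89) + 44*(1 - 30*41)) = 1/(-89/(-154) + 44*(1 - 1230)) = 1/(-89*(-1/154) + 44*(-1229)) = 1/(89/154 - 54076) = 1/(-8327615/154) = -154/8327615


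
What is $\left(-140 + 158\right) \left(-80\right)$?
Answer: $-1440$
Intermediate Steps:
$\left(-140 + 158\right) \left(-80\right) = 18 \left(-80\right) = -1440$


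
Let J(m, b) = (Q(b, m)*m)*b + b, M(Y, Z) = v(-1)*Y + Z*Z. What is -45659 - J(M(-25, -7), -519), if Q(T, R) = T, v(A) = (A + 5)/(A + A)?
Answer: -26711879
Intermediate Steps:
v(A) = (5 + A)/(2*A) (v(A) = (5 + A)/((2*A)) = (5 + A)*(1/(2*A)) = (5 + A)/(2*A))
M(Y, Z) = Z² - 2*Y (M(Y, Z) = ((½)*(5 - 1)/(-1))*Y + Z*Z = ((½)*(-1)*4)*Y + Z² = -2*Y + Z² = Z² - 2*Y)
J(m, b) = b + m*b² (J(m, b) = (b*m)*b + b = m*b² + b = b + m*b²)
-45659 - J(M(-25, -7), -519) = -45659 - (-519)*(1 - 519*((-7)² - 2*(-25))) = -45659 - (-519)*(1 - 519*(49 + 50)) = -45659 - (-519)*(1 - 519*99) = -45659 - (-519)*(1 - 51381) = -45659 - (-519)*(-51380) = -45659 - 1*26666220 = -45659 - 26666220 = -26711879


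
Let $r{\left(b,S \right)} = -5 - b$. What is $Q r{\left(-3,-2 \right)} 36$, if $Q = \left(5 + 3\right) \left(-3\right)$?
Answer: $1728$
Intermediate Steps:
$Q = -24$ ($Q = 8 \left(-3\right) = -24$)
$Q r{\left(-3,-2 \right)} 36 = - 24 \left(-5 - -3\right) 36 = - 24 \left(-5 + 3\right) 36 = \left(-24\right) \left(-2\right) 36 = 48 \cdot 36 = 1728$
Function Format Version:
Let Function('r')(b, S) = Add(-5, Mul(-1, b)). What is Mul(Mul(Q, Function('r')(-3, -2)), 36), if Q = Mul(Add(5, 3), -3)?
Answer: 1728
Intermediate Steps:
Q = -24 (Q = Mul(8, -3) = -24)
Mul(Mul(Q, Function('r')(-3, -2)), 36) = Mul(Mul(-24, Add(-5, Mul(-1, -3))), 36) = Mul(Mul(-24, Add(-5, 3)), 36) = Mul(Mul(-24, -2), 36) = Mul(48, 36) = 1728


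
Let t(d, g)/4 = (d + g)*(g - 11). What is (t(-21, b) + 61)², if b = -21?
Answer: 29560969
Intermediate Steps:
t(d, g) = 4*(-11 + g)*(d + g) (t(d, g) = 4*((d + g)*(g - 11)) = 4*((d + g)*(-11 + g)) = 4*((-11 + g)*(d + g)) = 4*(-11 + g)*(d + g))
(t(-21, b) + 61)² = ((-44*(-21) - 44*(-21) + 4*(-21)² + 4*(-21)*(-21)) + 61)² = ((924 + 924 + 4*441 + 1764) + 61)² = ((924 + 924 + 1764 + 1764) + 61)² = (5376 + 61)² = 5437² = 29560969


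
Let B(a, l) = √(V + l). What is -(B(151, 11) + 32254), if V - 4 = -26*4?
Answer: -32254 - I*√89 ≈ -32254.0 - 9.434*I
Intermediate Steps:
V = -100 (V = 4 - 26*4 = 4 - 104 = -100)
B(a, l) = √(-100 + l)
-(B(151, 11) + 32254) = -(√(-100 + 11) + 32254) = -(√(-89) + 32254) = -(I*√89 + 32254) = -(32254 + I*√89) = -32254 - I*√89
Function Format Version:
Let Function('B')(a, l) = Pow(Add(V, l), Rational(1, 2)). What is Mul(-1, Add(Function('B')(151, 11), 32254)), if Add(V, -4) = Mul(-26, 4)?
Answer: Add(-32254, Mul(-1, I, Pow(89, Rational(1, 2)))) ≈ Add(-32254., Mul(-9.4340, I))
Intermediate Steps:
V = -100 (V = Add(4, Mul(-26, 4)) = Add(4, -104) = -100)
Function('B')(a, l) = Pow(Add(-100, l), Rational(1, 2))
Mul(-1, Add(Function('B')(151, 11), 32254)) = Mul(-1, Add(Pow(Add(-100, 11), Rational(1, 2)), 32254)) = Mul(-1, Add(Pow(-89, Rational(1, 2)), 32254)) = Mul(-1, Add(Mul(I, Pow(89, Rational(1, 2))), 32254)) = Mul(-1, Add(32254, Mul(I, Pow(89, Rational(1, 2))))) = Add(-32254, Mul(-1, I, Pow(89, Rational(1, 2))))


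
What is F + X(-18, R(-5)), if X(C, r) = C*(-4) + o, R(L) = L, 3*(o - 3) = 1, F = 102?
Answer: 532/3 ≈ 177.33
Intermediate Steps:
o = 10/3 (o = 3 + (⅓)*1 = 3 + ⅓ = 10/3 ≈ 3.3333)
X(C, r) = 10/3 - 4*C (X(C, r) = C*(-4) + 10/3 = -4*C + 10/3 = 10/3 - 4*C)
F + X(-18, R(-5)) = 102 + (10/3 - 4*(-18)) = 102 + (10/3 + 72) = 102 + 226/3 = 532/3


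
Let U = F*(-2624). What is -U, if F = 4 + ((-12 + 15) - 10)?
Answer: -7872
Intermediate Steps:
F = -3 (F = 4 + (3 - 10) = 4 - 7 = -3)
U = 7872 (U = -3*(-2624) = 7872)
-U = -1*7872 = -7872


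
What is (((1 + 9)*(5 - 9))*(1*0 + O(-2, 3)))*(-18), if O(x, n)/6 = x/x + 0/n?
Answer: 4320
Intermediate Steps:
O(x, n) = 6 (O(x, n) = 6*(x/x + 0/n) = 6*(1 + 0) = 6*1 = 6)
(((1 + 9)*(5 - 9))*(1*0 + O(-2, 3)))*(-18) = (((1 + 9)*(5 - 9))*(1*0 + 6))*(-18) = ((10*(-4))*(0 + 6))*(-18) = -40*6*(-18) = -240*(-18) = 4320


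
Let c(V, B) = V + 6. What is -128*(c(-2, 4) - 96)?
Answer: 11776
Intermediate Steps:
c(V, B) = 6 + V
-128*(c(-2, 4) - 96) = -128*((6 - 2) - 96) = -128*(4 - 96) = -128*(-92) = 11776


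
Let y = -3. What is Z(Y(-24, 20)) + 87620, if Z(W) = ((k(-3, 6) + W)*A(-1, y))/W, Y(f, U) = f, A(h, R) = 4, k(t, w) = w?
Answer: 87623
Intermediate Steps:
Z(W) = (24 + 4*W)/W (Z(W) = ((6 + W)*4)/W = (24 + 4*W)/W)
Z(Y(-24, 20)) + 87620 = (4 + 24/(-24)) + 87620 = (4 + 24*(-1/24)) + 87620 = (4 - 1) + 87620 = 3 + 87620 = 87623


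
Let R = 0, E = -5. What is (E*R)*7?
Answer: 0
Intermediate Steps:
(E*R)*7 = -5*0*7 = 0*7 = 0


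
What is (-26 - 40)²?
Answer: 4356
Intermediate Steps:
(-26 - 40)² = (-66)² = 4356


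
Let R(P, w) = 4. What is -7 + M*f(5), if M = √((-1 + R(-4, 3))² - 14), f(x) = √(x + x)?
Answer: -7 + 5*I*√2 ≈ -7.0 + 7.0711*I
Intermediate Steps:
f(x) = √2*√x (f(x) = √(2*x) = √2*√x)
M = I*√5 (M = √((-1 + 4)² - 14) = √(3² - 14) = √(9 - 14) = √(-5) = I*√5 ≈ 2.2361*I)
-7 + M*f(5) = -7 + (I*√5)*(√2*√5) = -7 + (I*√5)*√10 = -7 + 5*I*√2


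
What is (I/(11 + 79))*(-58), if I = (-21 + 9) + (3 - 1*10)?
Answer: 551/45 ≈ 12.244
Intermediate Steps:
I = -19 (I = -12 + (3 - 10) = -12 - 7 = -19)
(I/(11 + 79))*(-58) = -19/(11 + 79)*(-58) = -19/90*(-58) = 551/45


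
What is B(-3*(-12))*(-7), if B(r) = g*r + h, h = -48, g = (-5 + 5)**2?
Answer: 336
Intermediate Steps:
g = 0 (g = 0**2 = 0)
B(r) = -48 (B(r) = 0*r - 48 = 0 - 48 = -48)
B(-3*(-12))*(-7) = -48*(-7) = 336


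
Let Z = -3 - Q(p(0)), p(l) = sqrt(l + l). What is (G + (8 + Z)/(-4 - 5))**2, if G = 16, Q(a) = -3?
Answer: 18496/81 ≈ 228.35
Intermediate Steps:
p(l) = sqrt(2)*sqrt(l) (p(l) = sqrt(2*l) = sqrt(2)*sqrt(l))
Z = 0 (Z = -3 - 1*(-3) = -3 + 3 = 0)
(G + (8 + Z)/(-4 - 5))**2 = (16 + (8 + 0)/(-4 - 5))**2 = (16 + 8/(-9))**2 = (16 + 8*(-1/9))**2 = (16 - 8/9)**2 = (136/9)**2 = 18496/81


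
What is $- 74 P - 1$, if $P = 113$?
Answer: $-8363$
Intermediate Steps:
$- 74 P - 1 = \left(-74\right) 113 - 1 = -8362 - 1 = -8363$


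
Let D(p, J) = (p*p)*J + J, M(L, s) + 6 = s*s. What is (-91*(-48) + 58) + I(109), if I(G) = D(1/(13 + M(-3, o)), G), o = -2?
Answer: 548844/121 ≈ 4535.9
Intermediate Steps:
M(L, s) = -6 + s² (M(L, s) = -6 + s*s = -6 + s²)
D(p, J) = J + J*p² (D(p, J) = p²*J + J = J*p² + J = J + J*p²)
I(G) = 122*G/121 (I(G) = G*(1 + (1/(13 + (-6 + (-2)²)))²) = G*(1 + (1/(13 + (-6 + 4)))²) = G*(1 + (1/(13 - 2))²) = G*(1 + (1/11)²) = G*(1 + 1/121) = G*(122/121) = 122*G/121)
(-91*(-48) + 58) + I(109) = (-91*(-48) + 58) + (122/121)*109 = (4368 + 58) + 13298/121 = 4426 + 13298/121 = 548844/121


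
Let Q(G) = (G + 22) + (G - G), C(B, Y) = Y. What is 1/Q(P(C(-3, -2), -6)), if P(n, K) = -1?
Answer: 1/21 ≈ 0.047619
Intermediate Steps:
Q(G) = 22 + G (Q(G) = (22 + G) + 0 = 22 + G)
1/Q(P(C(-3, -2), -6)) = 1/(22 - 1) = 1/21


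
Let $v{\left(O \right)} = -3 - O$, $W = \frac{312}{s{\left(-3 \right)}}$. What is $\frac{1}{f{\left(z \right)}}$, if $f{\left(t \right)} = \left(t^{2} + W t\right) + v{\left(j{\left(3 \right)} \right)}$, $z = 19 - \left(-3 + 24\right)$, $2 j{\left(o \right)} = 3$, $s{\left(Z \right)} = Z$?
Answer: $\frac{2}{415} \approx 0.0048193$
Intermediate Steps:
$j{\left(o \right)} = \frac{3}{2}$ ($j{\left(o \right)} = \frac{1}{2} \cdot 3 = \frac{3}{2}$)
$W = -104$ ($W = \frac{312}{-3} = 312 \left(- \frac{1}{3}\right) = -104$)
$z = -2$ ($z = 19 - 21 = -2$)
$f{\left(t \right)} = - \frac{9}{2} + t^{2} - 104 t$ ($f{\left(t \right)} = \left(t^{2} - 104 t\right) - \frac{9}{2} = - \frac{9}{2} + t^{2} - 104 t$)
$\frac{1}{f{\left(z \right)}} = \frac{1}{- \frac{9}{2} + \left(-2\right)^{2} - -208} = \frac{1}{- \frac{9}{2} + 4 + 208} = \frac{1}{\frac{415}{2}} = \frac{2}{415}$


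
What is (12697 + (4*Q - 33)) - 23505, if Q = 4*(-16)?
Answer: -11097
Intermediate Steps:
Q = -64
(12697 + (4*Q - 33)) - 23505 = (12697 + (4*(-64) - 33)) - 23505 = (12697 + (-256 - 33)) - 23505 = (12697 - 289) - 23505 = 12408 - 23505 = -11097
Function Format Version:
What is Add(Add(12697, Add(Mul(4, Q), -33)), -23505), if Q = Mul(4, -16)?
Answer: -11097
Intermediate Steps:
Q = -64
Add(Add(12697, Add(Mul(4, Q), -33)), -23505) = Add(Add(12697, Add(Mul(4, -64), -33)), -23505) = Add(Add(12697, Add(-256, -33)), -23505) = Add(Add(12697, -289), -23505) = Add(12408, -23505) = -11097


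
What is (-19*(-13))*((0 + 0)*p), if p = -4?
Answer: 0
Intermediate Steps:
(-19*(-13))*((0 + 0)*p) = (-19*(-13))*((0 + 0)*(-4)) = 247*(0*(-4)) = 247*0 = 0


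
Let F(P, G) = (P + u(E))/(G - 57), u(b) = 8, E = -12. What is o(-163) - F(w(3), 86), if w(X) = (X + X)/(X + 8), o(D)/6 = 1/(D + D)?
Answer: -16279/51997 ≈ -0.31308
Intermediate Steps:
o(D) = 3/D (o(D) = 6/(D + D) = 6/((2*D)) = 6*(1/(2*D)) = 3/D)
w(X) = 2*X/(8 + X) (w(X) = (2*X)/(8 + X) = 2*X/(8 + X))
F(P, G) = (8 + P)/(-57 + G) (F(P, G) = (P + 8)/(G - 57) = (8 + P)/(-57 + G))
o(-163) - F(w(3), 86) = 3/(-163) - (8 + 2*3/(8 + 3))/(-57 + 86) = 3*(-1/163) - (8 + 2*3/11)/29 = -3/163 - (8 + 2*3*(1/11))/29 = -3/163 - (8 + 6/11)/29 = -3/163 - 94/(29*11) = -3/163 - 1*94/319 = -3/163 - 94/319 = -16279/51997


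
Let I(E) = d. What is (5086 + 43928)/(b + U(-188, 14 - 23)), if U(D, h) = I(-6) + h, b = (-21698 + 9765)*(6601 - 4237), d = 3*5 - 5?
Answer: -49014/28209611 ≈ -0.0017375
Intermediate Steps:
d = 10 (d = 15 - 5 = 10)
I(E) = 10
b = -28209612 (b = -11933*2364 = -28209612)
U(D, h) = 10 + h
(5086 + 43928)/(b + U(-188, 14 - 23)) = (5086 + 43928)/(-28209612 + (10 + (14 - 23))) = 49014/(-28209612 + (10 - 9)) = 49014/(-28209612 + 1) = 49014/(-28209611) = 49014*(-1/28209611) = -49014/28209611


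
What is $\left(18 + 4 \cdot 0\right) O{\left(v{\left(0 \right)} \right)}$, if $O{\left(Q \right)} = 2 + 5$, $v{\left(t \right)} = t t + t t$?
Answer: $126$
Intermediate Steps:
$v{\left(t \right)} = 2 t^{2}$ ($v{\left(t \right)} = t^{2} + t^{2} = 2 t^{2}$)
$O{\left(Q \right)} = 7$
$\left(18 + 4 \cdot 0\right) O{\left(v{\left(0 \right)} \right)} = \left(18 + 4 \cdot 0\right) 7 = \left(18 + 0\right) 7 = 18 \cdot 7 = 126$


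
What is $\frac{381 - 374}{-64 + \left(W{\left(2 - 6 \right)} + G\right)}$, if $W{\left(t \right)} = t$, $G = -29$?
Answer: $- \frac{7}{97} \approx -0.072165$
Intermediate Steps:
$\frac{381 - 374}{-64 + \left(W{\left(2 - 6 \right)} + G\right)} = \frac{381 - 374}{-64 + \left(\left(2 - 6\right) - 29\right)} = \frac{7}{-64 + \left(\left(2 - 6\right) - 29\right)} = \frac{7}{-64 - 33} = \frac{7}{-97} = 7 \left(- \frac{1}{97}\right) = - \frac{7}{97}$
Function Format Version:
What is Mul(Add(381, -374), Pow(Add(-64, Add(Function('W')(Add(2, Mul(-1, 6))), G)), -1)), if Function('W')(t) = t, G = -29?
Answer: Rational(-7, 97) ≈ -0.072165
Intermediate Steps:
Mul(Add(381, -374), Pow(Add(-64, Add(Function('W')(Add(2, Mul(-1, 6))), G)), -1)) = Mul(Add(381, -374), Pow(Add(-64, Add(Add(2, Mul(-1, 6)), -29)), -1)) = Mul(7, Pow(Add(-64, Add(Add(2, -6), -29)), -1)) = Mul(7, Pow(Add(-64, Add(-4, -29)), -1)) = Mul(7, Pow(Add(-64, -33), -1)) = Mul(7, Pow(-97, -1)) = Mul(7, Rational(-1, 97)) = Rational(-7, 97)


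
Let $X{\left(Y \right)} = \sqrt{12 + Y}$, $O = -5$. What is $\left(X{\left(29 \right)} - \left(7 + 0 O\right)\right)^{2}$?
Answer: $\left(7 - \sqrt{41}\right)^{2} \approx 0.35626$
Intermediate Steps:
$\left(X{\left(29 \right)} - \left(7 + 0 O\right)\right)^{2} = \left(\sqrt{12 + 29} + \left(0 \left(-5\right) - 7\right)\right)^{2} = \left(\sqrt{41} + \left(0 - 7\right)\right)^{2} = \left(\sqrt{41} - 7\right)^{2} = \left(-7 + \sqrt{41}\right)^{2}$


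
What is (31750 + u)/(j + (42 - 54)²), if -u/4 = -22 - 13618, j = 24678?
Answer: 685/197 ≈ 3.4772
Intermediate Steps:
u = 54560 (u = -4*(-22 - 13618) = -4*(-13640) = 54560)
(31750 + u)/(j + (42 - 54)²) = (31750 + 54560)/(24678 + (42 - 54)²) = 86310/(24678 + (-12)²) = 86310/(24678 + 144) = 86310/24822 = 86310*(1/24822) = 685/197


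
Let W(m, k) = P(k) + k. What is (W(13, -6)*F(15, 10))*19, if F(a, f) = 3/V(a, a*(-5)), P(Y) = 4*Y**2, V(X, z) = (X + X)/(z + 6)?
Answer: -90459/5 ≈ -18092.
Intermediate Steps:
V(X, z) = 2*X/(6 + z) (V(X, z) = (2*X)/(6 + z) = 2*X/(6 + z))
F(a, f) = 3*(6 - 5*a)/(2*a) (F(a, f) = 3/((2*a/(6 + a*(-5)))) = 3/((2*a/(6 - 5*a))) = 3*((6 - 5*a)/(2*a)) = 3*(6 - 5*a)/(2*a))
W(m, k) = k + 4*k**2 (W(m, k) = 4*k**2 + k = k + 4*k**2)
(W(13, -6)*F(15, 10))*19 = ((-6*(1 + 4*(-6)))*(-15/2 + 9/15))*19 = ((-6*(1 - 24))*(-15/2 + 9*(1/15)))*19 = ((-6*(-23))*(-15/2 + 3/5))*19 = (138*(-69/10))*19 = -4761/5*19 = -90459/5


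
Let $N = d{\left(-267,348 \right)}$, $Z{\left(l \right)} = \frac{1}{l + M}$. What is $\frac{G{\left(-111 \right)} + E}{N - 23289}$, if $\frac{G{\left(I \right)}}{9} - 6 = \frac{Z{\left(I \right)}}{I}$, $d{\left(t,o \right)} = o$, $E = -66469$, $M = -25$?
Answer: $\frac{334200277}{115439112} \approx 2.895$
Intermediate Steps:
$Z{\left(l \right)} = \frac{1}{-25 + l}$ ($Z{\left(l \right)} = \frac{1}{l - 25} = \frac{1}{-25 + l}$)
$N = 348$
$G{\left(I \right)} = 54 + \frac{9}{I \left(-25 + I\right)}$ ($G{\left(I \right)} = 54 + 9 \frac{1}{\left(-25 + I\right) I} = 54 + 9 \frac{1}{I \left(-25 + I\right)} = 54 + \frac{9}{I \left(-25 + I\right)}$)
$\frac{G{\left(-111 \right)} + E}{N - 23289} = \frac{\left(54 + \frac{9}{\left(-111\right) \left(-25 - 111\right)}\right) - 66469}{348 - 23289} = \frac{\left(54 + 9 \left(- \frac{1}{111}\right) \frac{1}{-136}\right) - 66469}{-22941} = \left(\left(54 + 9 \left(- \frac{1}{111}\right) \left(- \frac{1}{136}\right)\right) - 66469\right) \left(- \frac{1}{22941}\right) = \left(\left(54 + \frac{3}{5032}\right) - 66469\right) \left(- \frac{1}{22941}\right) = \left(\frac{271731}{5032} - 66469\right) \left(- \frac{1}{22941}\right) = \left(- \frac{334200277}{5032}\right) \left(- \frac{1}{22941}\right) = \frac{334200277}{115439112}$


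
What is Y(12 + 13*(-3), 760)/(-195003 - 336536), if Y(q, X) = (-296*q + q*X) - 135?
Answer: 12663/531539 ≈ 0.023823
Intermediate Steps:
Y(q, X) = -135 - 296*q + X*q (Y(q, X) = (-296*q + X*q) - 135 = -135 - 296*q + X*q)
Y(12 + 13*(-3), 760)/(-195003 - 336536) = (-135 - 296*(12 + 13*(-3)) + 760*(12 + 13*(-3)))/(-195003 - 336536) = (-135 - 296*(12 - 39) + 760*(12 - 39))/(-531539) = (-135 - 296*(-27) + 760*(-27))*(-1/531539) = (-135 + 7992 - 20520)*(-1/531539) = -12663*(-1/531539) = 12663/531539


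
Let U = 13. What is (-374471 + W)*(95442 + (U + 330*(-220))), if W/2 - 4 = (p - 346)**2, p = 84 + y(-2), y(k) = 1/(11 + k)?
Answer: -439286927275/81 ≈ -5.4233e+9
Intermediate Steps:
p = 757/9 (p = 84 + 1/(11 - 2) = 84 + 1/9 = 757/9 ≈ 84.111)
W = 11111546/81 (W = 8 + 2*(757/9 - 346)**2 = 8 + 2*(-2357/9)**2 = 8 + 2*(5555449/81) = 8 + 11110898/81 = 11111546/81 ≈ 1.3718e+5)
(-374471 + W)*(95442 + (U + 330*(-220))) = (-374471 + 11111546/81)*(95442 + (13 + 330*(-220))) = -19220605*(95442 + (13 - 72600))/81 = -19220605*(95442 - 72587)/81 = -19220605/81*22855 = -439286927275/81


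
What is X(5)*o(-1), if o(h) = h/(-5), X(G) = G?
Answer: 1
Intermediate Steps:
o(h) = -h/5 (o(h) = h*(-⅕) = -h/5)
X(5)*o(-1) = 5*(-⅕*(-1)) = 5*(⅕) = 1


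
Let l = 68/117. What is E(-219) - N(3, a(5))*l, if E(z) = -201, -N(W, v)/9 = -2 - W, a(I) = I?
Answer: -2953/13 ≈ -227.15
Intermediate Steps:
N(W, v) = 18 + 9*W (N(W, v) = -9*(-2 - W) = 18 + 9*W)
l = 68/117 (l = 68*(1/117) = 68/117 ≈ 0.58120)
E(-219) - N(3, a(5))*l = -201 - (18 + 9*3)*68/117 = -201 - (18 + 27)*68/117 = -201 - 45*68/117 = -201 - 1*340/13 = -201 - 340/13 = -2953/13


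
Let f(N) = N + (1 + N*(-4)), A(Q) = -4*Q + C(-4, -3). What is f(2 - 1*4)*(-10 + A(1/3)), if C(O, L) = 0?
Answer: -238/3 ≈ -79.333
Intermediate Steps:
A(Q) = -4*Q (A(Q) = -4*Q + 0 = -4*Q)
f(N) = 1 - 3*N (f(N) = N + (1 - 4*N) = 1 - 3*N)
f(2 - 1*4)*(-10 + A(1/3)) = (1 - 3*(2 - 1*4))*(-10 - 4/3) = (1 - 3*(2 - 4))*(-10 - 4*⅓) = (1 - 3*(-2))*(-10 - 4/3) = (1 + 6)*(-34/3) = 7*(-34/3) = -238/3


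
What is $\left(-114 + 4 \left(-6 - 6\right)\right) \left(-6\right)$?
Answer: $972$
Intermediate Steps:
$\left(-114 + 4 \left(-6 - 6\right)\right) \left(-6\right) = \left(-114 + 4 \left(-12\right)\right) \left(-6\right) = \left(-114 - 48\right) \left(-6\right) = \left(-162\right) \left(-6\right) = 972$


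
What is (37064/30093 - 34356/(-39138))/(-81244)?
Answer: -207040495/7973962069458 ≈ -2.5965e-5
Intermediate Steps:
(37064/30093 - 34356/(-39138))/(-81244) = (37064*(1/30093) - 34356*(-1/39138))*(-1/81244) = (37064/30093 + 5726/6523)*(-1/81244) = (414080990/196296639)*(-1/81244) = -207040495/7973962069458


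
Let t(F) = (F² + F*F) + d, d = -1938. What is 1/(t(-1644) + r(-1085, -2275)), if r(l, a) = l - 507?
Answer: 1/5401942 ≈ 1.8512e-7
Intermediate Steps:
t(F) = -1938 + 2*F² (t(F) = (F² + F*F) - 1938 = (F² + F²) - 1938 = 2*F² - 1938 = -1938 + 2*F²)
r(l, a) = -507 + l
1/(t(-1644) + r(-1085, -2275)) = 1/((-1938 + 2*(-1644)²) + (-507 - 1085)) = 1/((-1938 + 2*2702736) - 1592) = 1/((-1938 + 5405472) - 1592) = 1/(5403534 - 1592) = 1/5401942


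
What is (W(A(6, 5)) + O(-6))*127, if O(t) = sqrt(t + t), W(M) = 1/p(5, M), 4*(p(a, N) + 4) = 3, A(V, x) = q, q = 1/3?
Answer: -508/13 + 254*I*sqrt(3) ≈ -39.077 + 439.94*I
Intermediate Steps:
q = 1/3 ≈ 0.33333
A(V, x) = 1/3
p(a, N) = -13/4 (p(a, N) = -4 + (1/4)*3 = -4 + 3/4 = -13/4)
W(M) = -4/13 (W(M) = 1/(-13/4) = -4/13)
O(t) = sqrt(2)*sqrt(t) (O(t) = sqrt(2*t) = sqrt(2)*sqrt(t))
(W(A(6, 5)) + O(-6))*127 = (-4/13 + sqrt(2)*sqrt(-6))*127 = (-4/13 + sqrt(2)*(I*sqrt(6)))*127 = (-4/13 + 2*I*sqrt(3))*127 = -508/13 + 254*I*sqrt(3)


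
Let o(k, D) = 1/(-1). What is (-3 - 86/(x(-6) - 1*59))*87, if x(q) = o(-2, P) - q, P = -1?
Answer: -1102/9 ≈ -122.44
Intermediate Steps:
o(k, D) = -1
x(q) = -1 - q
(-3 - 86/(x(-6) - 1*59))*87 = (-3 - 86/((-1 - 1*(-6)) - 1*59))*87 = (-3 - 86/((-1 + 6) - 59))*87 = (-3 - 86/(5 - 59))*87 = (-3 - 86/(-54))*87 = (-3 - 86*(-1/54))*87 = (-3 + 43/27)*87 = -38/27*87 = -1102/9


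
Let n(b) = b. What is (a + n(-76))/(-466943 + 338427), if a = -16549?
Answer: 875/6764 ≈ 0.12936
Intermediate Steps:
(a + n(-76))/(-466943 + 338427) = (-16549 - 76)/(-466943 + 338427) = -16625/(-128516) = -16625*(-1/128516) = 875/6764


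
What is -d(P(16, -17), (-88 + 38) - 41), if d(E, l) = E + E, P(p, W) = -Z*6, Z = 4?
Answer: 48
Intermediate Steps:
P(p, W) = -24 (P(p, W) = -4*6 = -1*24 = -24)
d(E, l) = 2*E
-d(P(16, -17), (-88 + 38) - 41) = -2*(-24) = -1*(-48) = 48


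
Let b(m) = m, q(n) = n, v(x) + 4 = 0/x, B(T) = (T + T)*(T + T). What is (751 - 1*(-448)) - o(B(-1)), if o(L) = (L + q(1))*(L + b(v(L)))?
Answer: 1199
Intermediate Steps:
B(T) = 4*T² (B(T) = (2*T)*(2*T) = 4*T²)
v(x) = -4 (v(x) = -4 + 0/x = -4 + 0 = -4)
o(L) = (1 + L)*(-4 + L) (o(L) = (L + 1)*(L - 4) = (1 + L)*(-4 + L))
(751 - 1*(-448)) - o(B(-1)) = (751 - 1*(-448)) - (-4 + (4*(-1)²)² - 12*(-1)²) = (751 + 448) - (-4 + (4*1)² - 12) = 1199 - (-4 + 4² - 3*4) = 1199 - (-4 + 16 - 12) = 1199 - 1*0 = 1199 + 0 = 1199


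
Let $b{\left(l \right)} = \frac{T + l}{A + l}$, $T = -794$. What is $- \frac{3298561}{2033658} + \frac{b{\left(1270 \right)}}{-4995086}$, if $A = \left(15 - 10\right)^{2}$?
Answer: $- \frac{1524085187234627}{939642435924390} \approx -1.622$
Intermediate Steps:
$A = 25$ ($A = 5^{2} = 25$)
$b{\left(l \right)} = \frac{-794 + l}{25 + l}$
$- \frac{3298561}{2033658} + \frac{b{\left(1270 \right)}}{-4995086} = - \frac{3298561}{2033658} + \frac{\frac{1}{25 + 1270} \left(-794 + 1270\right)}{-4995086} = \left(-3298561\right) \frac{1}{2033658} + \frac{1}{1295} \cdot 476 \left(- \frac{1}{4995086}\right) = - \frac{3298561}{2033658} + \frac{1}{1295} \cdot 476 \left(- \frac{1}{4995086}\right) = - \frac{3298561}{2033658} + \frac{68}{185} \left(- \frac{1}{4995086}\right) = - \frac{3298561}{2033658} - \frac{34}{462045455} = - \frac{1524085187234627}{939642435924390}$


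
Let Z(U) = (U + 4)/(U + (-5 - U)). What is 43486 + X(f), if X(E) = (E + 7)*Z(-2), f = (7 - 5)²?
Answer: 217408/5 ≈ 43482.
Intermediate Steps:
f = 4 (f = 2² = 4)
Z(U) = -⅘ - U/5 (Z(U) = (4 + U)/(-5) = (4 + U)*(-⅕) = -⅘ - U/5)
X(E) = -14/5 - 2*E/5 (X(E) = (E + 7)*(-⅘ - ⅕*(-2)) = (7 + E)*(-⅘ + ⅖) = (7 + E)*(-⅖) = -14/5 - 2*E/5)
43486 + X(f) = 43486 + (-14/5 - ⅖*4) = 43486 + (-14/5 - 8/5) = 43486 - 22/5 = 217408/5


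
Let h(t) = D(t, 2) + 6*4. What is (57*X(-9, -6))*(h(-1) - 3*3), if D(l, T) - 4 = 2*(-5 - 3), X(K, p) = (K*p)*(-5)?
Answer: -46170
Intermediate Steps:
X(K, p) = -5*K*p
D(l, T) = -12 (D(l, T) = 4 + 2*(-5 - 3) = 4 + 2*(-8) = 4 - 16 = -12)
h(t) = 12 (h(t) = -12 + 6*4 = -12 + 24 = 12)
(57*X(-9, -6))*(h(-1) - 3*3) = (57*(-5*(-9)*(-6)))*(12 - 3*3) = (57*(-270))*(12 - 9) = -15390*3 = -46170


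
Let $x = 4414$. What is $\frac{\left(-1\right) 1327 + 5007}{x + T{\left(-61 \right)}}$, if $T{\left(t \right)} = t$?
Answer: $\frac{3680}{4353} \approx 0.84539$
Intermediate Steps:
$\frac{\left(-1\right) 1327 + 5007}{x + T{\left(-61 \right)}} = \frac{\left(-1\right) 1327 + 5007}{4414 - 61} = \frac{-1327 + 5007}{4353} = 3680 \cdot \frac{1}{4353} = \frac{3680}{4353}$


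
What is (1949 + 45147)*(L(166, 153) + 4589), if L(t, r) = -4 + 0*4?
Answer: 215935160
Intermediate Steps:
L(t, r) = -4 (L(t, r) = -4 + 0 = -4)
(1949 + 45147)*(L(166, 153) + 4589) = (1949 + 45147)*(-4 + 4589) = 47096*4585 = 215935160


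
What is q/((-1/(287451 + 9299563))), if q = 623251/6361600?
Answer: -2987558031257/3180800 ≈ -9.3925e+5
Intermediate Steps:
q = 623251/6361600 (q = 623251*(1/6361600) = 623251/6361600 ≈ 0.097971)
q/((-1/(287451 + 9299563))) = 623251/(6361600*((-1/(287451 + 9299563)))) = 623251/(6361600*((-1/9587014))) = 623251/(6361600*((-1*1/9587014))) = 623251/(6361600*(-1/9587014)) = (623251/6361600)*(-9587014) = -2987558031257/3180800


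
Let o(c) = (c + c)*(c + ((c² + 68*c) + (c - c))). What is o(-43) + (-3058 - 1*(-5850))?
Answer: 98940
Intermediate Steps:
o(c) = 2*c*(c² + 69*c) (o(c) = (2*c)*(c + ((c² + 68*c) + 0)) = (2*c)*(c + (c² + 68*c)) = (2*c)*(c² + 69*c) = 2*c*(c² + 69*c))
o(-43) + (-3058 - 1*(-5850)) = 2*(-43)²*(69 - 43) + (-3058 - 1*(-5850)) = 2*1849*26 + (-3058 + 5850) = 96148 + 2792 = 98940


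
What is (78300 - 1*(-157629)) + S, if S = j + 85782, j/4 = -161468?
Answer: -324161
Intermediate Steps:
j = -645872 (j = 4*(-161468) = -645872)
S = -560090 (S = -645872 + 85782 = -560090)
(78300 - 1*(-157629)) + S = (78300 - 1*(-157629)) - 560090 = (78300 + 157629) - 560090 = 235929 - 560090 = -324161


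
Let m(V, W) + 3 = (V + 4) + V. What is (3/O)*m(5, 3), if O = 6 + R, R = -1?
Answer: 33/5 ≈ 6.6000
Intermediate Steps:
m(V, W) = 1 + 2*V (m(V, W) = -3 + ((V + 4) + V) = -3 + ((4 + V) + V) = -3 + (4 + 2*V) = 1 + 2*V)
O = 5 (O = 6 - 1 = 5)
(3/O)*m(5, 3) = (3/5)*(1 + 2*5) = ((⅕)*3)*(1 + 10) = (⅗)*11 = 33/5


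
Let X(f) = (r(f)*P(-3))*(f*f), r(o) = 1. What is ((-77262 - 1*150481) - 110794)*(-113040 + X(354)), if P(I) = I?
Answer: 165540530556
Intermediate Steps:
X(f) = -3*f**2 (X(f) = (1*(-3))*(f*f) = -3*f**2)
((-77262 - 1*150481) - 110794)*(-113040 + X(354)) = ((-77262 - 1*150481) - 110794)*(-113040 - 3*354**2) = ((-77262 - 150481) - 110794)*(-113040 - 3*125316) = (-227743 - 110794)*(-113040 - 375948) = -338537*(-488988) = 165540530556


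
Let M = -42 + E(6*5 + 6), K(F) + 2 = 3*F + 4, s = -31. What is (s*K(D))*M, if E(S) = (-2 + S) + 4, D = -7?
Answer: -2356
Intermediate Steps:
K(F) = 2 + 3*F (K(F) = -2 + (3*F + 4) = -2 + (4 + 3*F) = 2 + 3*F)
E(S) = 2 + S
M = -4 (M = -42 + (2 + (6*5 + 6)) = -42 + (2 + (30 + 6)) = -42 + (2 + 36) = -42 + 38 = -4)
(s*K(D))*M = -31*(2 + 3*(-7))*(-4) = -31*(2 - 21)*(-4) = -31*(-19)*(-4) = 589*(-4) = -2356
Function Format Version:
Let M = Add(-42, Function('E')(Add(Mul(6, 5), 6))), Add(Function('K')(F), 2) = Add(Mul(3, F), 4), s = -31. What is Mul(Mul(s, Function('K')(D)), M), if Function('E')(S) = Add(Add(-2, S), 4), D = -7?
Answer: -2356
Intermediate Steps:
Function('K')(F) = Add(2, Mul(3, F)) (Function('K')(F) = Add(-2, Add(Mul(3, F), 4)) = Add(-2, Add(4, Mul(3, F))) = Add(2, Mul(3, F)))
Function('E')(S) = Add(2, S)
M = -4 (M = Add(-42, Add(2, Add(Mul(6, 5), 6))) = Add(-42, Add(2, Add(30, 6))) = Add(-42, Add(2, 36)) = Add(-42, 38) = -4)
Mul(Mul(s, Function('K')(D)), M) = Mul(Mul(-31, Add(2, Mul(3, -7))), -4) = Mul(Mul(-31, Add(2, -21)), -4) = Mul(Mul(-31, -19), -4) = Mul(589, -4) = -2356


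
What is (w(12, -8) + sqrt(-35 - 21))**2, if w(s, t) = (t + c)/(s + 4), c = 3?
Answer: (-5 + 32*I*sqrt(14))**2/256 ≈ -55.902 - 4.6771*I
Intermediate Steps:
w(s, t) = (3 + t)/(4 + s) (w(s, t) = (t + 3)/(s + 4) = (3 + t)/(4 + s))
(w(12, -8) + sqrt(-35 - 21))**2 = ((3 - 8)/(4 + 12) + sqrt(-35 - 21))**2 = (-5/16 + sqrt(-56))**2 = ((1/16)*(-5) + 2*I*sqrt(14))**2 = (-5/16 + 2*I*sqrt(14))**2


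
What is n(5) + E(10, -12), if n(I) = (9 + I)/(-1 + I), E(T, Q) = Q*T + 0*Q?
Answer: -233/2 ≈ -116.50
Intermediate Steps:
E(T, Q) = Q*T (E(T, Q) = Q*T + 0 = Q*T)
n(I) = (9 + I)/(-1 + I)
n(5) + E(10, -12) = (9 + 5)/(-1 + 5) - 12*10 = 14/4 - 120 = (1/4)*14 - 120 = 7/2 - 120 = -233/2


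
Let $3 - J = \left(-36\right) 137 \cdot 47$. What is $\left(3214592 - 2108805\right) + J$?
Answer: $1337594$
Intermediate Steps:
$J = 231807$ ($J = 3 - \left(-36\right) 137 \cdot 47 = 3 - \left(-4932\right) 47 = 3 - -231804 = 3 + 231804 = 231807$)
$\left(3214592 - 2108805\right) + J = \left(3214592 - 2108805\right) + 231807 = 1105787 + 231807 = 1337594$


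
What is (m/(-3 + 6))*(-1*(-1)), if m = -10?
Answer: -10/3 ≈ -3.3333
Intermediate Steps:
(m/(-3 + 6))*(-1*(-1)) = (-10/(-3 + 6))*(-1*(-1)) = (-10/3)*1 = ((1/3)*(-10))*1 = -10/3*1 = -10/3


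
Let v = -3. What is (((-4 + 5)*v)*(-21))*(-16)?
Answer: -1008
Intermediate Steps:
(((-4 + 5)*v)*(-21))*(-16) = (((-4 + 5)*(-3))*(-21))*(-16) = ((1*(-3))*(-21))*(-16) = -3*(-21)*(-16) = 63*(-16) = -1008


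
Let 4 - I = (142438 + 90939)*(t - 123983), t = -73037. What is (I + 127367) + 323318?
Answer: 45980387229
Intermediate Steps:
I = 45979936544 (I = 4 - (142438 + 90939)*(-73037 - 123983) = 4 - 233377*(-197020) = 4 - 1*(-45979936540) = 4 + 45979936540 = 45979936544)
(I + 127367) + 323318 = (45979936544 + 127367) + 323318 = 45980063911 + 323318 = 45980387229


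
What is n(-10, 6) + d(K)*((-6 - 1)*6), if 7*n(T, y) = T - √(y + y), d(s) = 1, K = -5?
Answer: -304/7 - 2*√3/7 ≈ -43.923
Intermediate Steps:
n(T, y) = T/7 - √2*√y/7 (n(T, y) = (T - √(y + y))/7 = (T - √(2*y))/7 = (T - √2*√y)/7 = T/7 - √2*√y/7)
n(-10, 6) + d(K)*((-6 - 1)*6) = ((⅐)*(-10) - √2*√6/7) + 1*((-6 - 1)*6) = (-10/7 - 2*√3/7) + 1*(-7*6) = (-10/7 - 2*√3/7) + 1*(-42) = (-10/7 - 2*√3/7) - 42 = -304/7 - 2*√3/7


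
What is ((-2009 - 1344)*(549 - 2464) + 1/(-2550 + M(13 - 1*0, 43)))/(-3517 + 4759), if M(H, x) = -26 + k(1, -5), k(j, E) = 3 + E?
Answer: 16553325109/3201876 ≈ 5169.9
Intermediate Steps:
M(H, x) = -28 (M(H, x) = -26 + (3 - 5) = -26 - 2 = -28)
((-2009 - 1344)*(549 - 2464) + 1/(-2550 + M(13 - 1*0, 43)))/(-3517 + 4759) = ((-2009 - 1344)*(549 - 2464) + 1/(-2550 - 28))/(-3517 + 4759) = (-3353*(-1915) + 1/(-2578))/1242 = (6420995 - 1/2578)*(1/1242) = (16553325109/2578)*(1/1242) = 16553325109/3201876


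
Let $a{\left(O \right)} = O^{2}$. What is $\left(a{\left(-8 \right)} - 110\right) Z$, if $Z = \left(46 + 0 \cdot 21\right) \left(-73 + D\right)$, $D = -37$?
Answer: $232760$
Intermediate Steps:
$Z = -5060$ ($Z = \left(46 + 0 \cdot 21\right) \left(-73 - 37\right) = \left(46 + 0\right) \left(-110\right) = 46 \left(-110\right) = -5060$)
$\left(a{\left(-8 \right)} - 110\right) Z = \left(\left(-8\right)^{2} - 110\right) \left(-5060\right) = \left(64 - 110\right) \left(-5060\right) = \left(-46\right) \left(-5060\right) = 232760$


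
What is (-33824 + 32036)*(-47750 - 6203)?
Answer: 96467964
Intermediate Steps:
(-33824 + 32036)*(-47750 - 6203) = -1788*(-53953) = 96467964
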